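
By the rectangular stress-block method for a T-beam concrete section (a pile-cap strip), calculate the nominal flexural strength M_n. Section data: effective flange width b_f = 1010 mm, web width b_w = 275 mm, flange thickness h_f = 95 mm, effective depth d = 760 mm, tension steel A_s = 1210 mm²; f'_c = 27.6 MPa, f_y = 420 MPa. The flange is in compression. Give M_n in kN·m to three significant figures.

M_n ≈ 381 kN·m

Tension: T = A_s f_y = 1210 × 420 = 508200 N.
Try a within the flange: a = T/(0.85 f'_c b_f) = 508200/(0.85 × 27.6 × 1010) = 21.45 mm.
Since a = 21.45 ≤ h_f = 95 mm, the stress block lies entirely in the flange; analyse as a rectangular beam of width b_f.
M_n = T(d − a/2) = 508200 × (760 − 10.725) = 380.78 × 10⁶ N·mm.
M_n = 380.78 kN·m.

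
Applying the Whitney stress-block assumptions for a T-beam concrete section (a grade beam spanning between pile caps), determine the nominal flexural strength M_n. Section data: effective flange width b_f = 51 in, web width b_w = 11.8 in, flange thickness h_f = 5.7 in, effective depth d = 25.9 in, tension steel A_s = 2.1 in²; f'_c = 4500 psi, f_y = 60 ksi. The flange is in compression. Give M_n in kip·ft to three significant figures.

Tension: T = A_s f_y = 2.1 × 60 = 126 kips.
Try a within the flange: a = T/(0.85 f'_c b_f) = 126/(0.85 × 4.5 × 51) = 0.646 in.
Since a = 0.646 ≤ h_f = 5.7 in, the stress block lies entirely in the flange; analyse as a rectangular beam of width b_f.
M_n = T(d − a/2) = 126 × (25.9 − 0.323) = 3222.7 kip·in.
M_n = 3222.7/12 = 268.56 kip·ft.

M_n ≈ 269 kip·ft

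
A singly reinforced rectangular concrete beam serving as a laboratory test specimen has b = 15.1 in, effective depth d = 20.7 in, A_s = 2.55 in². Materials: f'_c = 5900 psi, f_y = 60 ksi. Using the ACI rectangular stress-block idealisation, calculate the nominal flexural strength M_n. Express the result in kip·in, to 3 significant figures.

M_n ≈ 3010 kip·in

T = A_s f_y = 2.55 × 60 = 153 kips.
a = T/(0.85 f'_c b) = 153/(0.85 × 5.9 × 15.1) = 2.020 in.
M_n = T(d − a/2) = 153 × (20.7 − 1.01) = 3012.6 kip·in.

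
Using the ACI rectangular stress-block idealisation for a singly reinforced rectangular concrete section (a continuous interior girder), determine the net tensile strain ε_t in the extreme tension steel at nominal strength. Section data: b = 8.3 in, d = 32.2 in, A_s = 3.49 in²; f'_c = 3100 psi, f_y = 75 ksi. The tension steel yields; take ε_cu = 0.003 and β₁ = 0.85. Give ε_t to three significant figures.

ε_t ≈ 0.00386

a = A_s f_y/(0.85 f'_c b) = 11.968 in.
β₁ = 0.85, so c = a/β₁ = 11.968/0.85 = 14.080 in.
From the linear strain diagram with ε_cu = 0.003: ε_t = 0.003 (d − c)/c = 0.003 × (32.2 − 14.080)/14.080 = 0.00386.
ε_t < 0.004 — the section is over-reinforced for flexure under ACI limits.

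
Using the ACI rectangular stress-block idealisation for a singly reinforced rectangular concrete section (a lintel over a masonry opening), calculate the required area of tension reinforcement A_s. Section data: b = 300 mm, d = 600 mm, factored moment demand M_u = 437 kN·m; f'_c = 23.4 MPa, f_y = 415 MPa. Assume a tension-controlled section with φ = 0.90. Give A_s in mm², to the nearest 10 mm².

M_n = M_u/φ = 437/0.90 = 485.556 kN·m.
With M_n = 0.85 f'_c a b (d − a/2), solve the quadratic for a:
a = d − √(d² − 2M_n/(0.85 f'_c b)) = 600 − √(600² − 2 × 485.556×10⁶/(0.85 × 23.4 × 300)) = 155.87 mm.
A_s = 0.85 f'_c a b / f_y = 0.85 × 23.4 × 155.87 × 300 / 415 = 2241.1 mm².

A_s ≈ 2240 mm²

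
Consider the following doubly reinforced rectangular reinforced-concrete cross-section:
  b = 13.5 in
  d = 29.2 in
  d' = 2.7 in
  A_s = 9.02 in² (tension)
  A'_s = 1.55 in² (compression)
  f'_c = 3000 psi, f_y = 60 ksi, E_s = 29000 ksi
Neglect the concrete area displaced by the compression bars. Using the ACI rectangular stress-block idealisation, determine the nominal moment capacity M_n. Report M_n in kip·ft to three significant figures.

Assume both steels yield.
a = (A_s − A'_s) f_y/(0.85 f'_c b) = (9.02 − 1.55) × 60/(0.85 × 3 × 13.5) = 13.020 in.
c = a/β₁ = 13.020/0.85 = 15.318 in; ε'_s = 0.003(c − d')/c = 0.0025 ≥ ε_y = 0.0021, so the compression steel yields.
M_n = (A_s − A'_s) f_y (d − a/2) + A'_s f_y (d − d') = 448.2 × (29.2 − 6.51) + 93 × (29.2 − 2.7) = 10169.7 + 2464.5 = 12634.2 kip·in = 12634.2/12 = 1052.85 kip·ft.

M_n ≈ 1050 kip·ft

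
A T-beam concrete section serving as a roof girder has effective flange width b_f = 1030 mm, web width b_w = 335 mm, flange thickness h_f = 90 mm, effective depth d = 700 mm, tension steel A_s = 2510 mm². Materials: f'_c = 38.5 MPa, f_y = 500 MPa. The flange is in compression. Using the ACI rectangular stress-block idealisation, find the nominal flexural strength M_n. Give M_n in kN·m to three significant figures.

M_n ≈ 855 kN·m

Tension: T = A_s f_y = 2510 × 500 = 1255000 N.
Try a within the flange: a = T/(0.85 f'_c b_f) = 1255000/(0.85 × 38.5 × 1030) = 37.23 mm.
Since a = 37.23 ≤ h_f = 90 mm, the stress block lies entirely in the flange; analyse as a rectangular beam of width b_f.
M_n = T(d − a/2) = 1255000 × (700 − 18.615) = 855.14 × 10⁶ N·mm.
M_n = 855.14 kN·m.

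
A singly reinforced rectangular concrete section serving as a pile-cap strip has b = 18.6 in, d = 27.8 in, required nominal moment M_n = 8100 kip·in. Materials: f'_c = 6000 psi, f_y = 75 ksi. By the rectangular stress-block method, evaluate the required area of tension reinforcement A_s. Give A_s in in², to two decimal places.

A_s ≈ 4.13 in²

From M_n = 0.85 f'_c a b (d − a/2):
a = d − √(d² − 2M_n/(0.85 f'_c b)) = 27.8 − √(27.8² − 2 × 8100/(0.85 × 6 × 18.6)) = 3.263 in.
A_s = 0.85 f'_c a b / f_y = 0.85 × 6 × 3.263 × 18.6 / 75 = 4.127 in².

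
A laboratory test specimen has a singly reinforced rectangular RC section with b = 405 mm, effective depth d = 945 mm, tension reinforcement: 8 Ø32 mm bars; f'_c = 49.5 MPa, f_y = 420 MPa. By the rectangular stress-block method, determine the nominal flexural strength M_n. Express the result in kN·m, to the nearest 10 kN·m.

A_s = 8 × 804 = 6432 mm².
T = A_s f_y = 6432 × 420 = 2701440 N = 2701.44 kN.
From C = T: a = T/(0.85 f'_c b) = 2701440/(0.85 × 49.5 × 405) = 158.53 mm.
M_n = T(d − a/2) = 2701.44 kN × (945 − 79.265) mm = 2338.73 kN·m.

M_n ≈ 2340 kN·m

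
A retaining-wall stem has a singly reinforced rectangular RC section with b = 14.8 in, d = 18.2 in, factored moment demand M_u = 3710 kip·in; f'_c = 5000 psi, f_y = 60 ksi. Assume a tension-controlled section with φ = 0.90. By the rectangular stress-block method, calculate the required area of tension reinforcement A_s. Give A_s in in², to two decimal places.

M_n = M_u/φ = 3710/0.90 = 4122.22 kip·in.
From M_n = 0.85 f'_c a b (d − a/2):
a = d − √(d² − 2M_n/(0.85 f'_c b)) = 18.2 − √(18.2² − 2 × 4122.22/(0.85 × 5 × 14.8)) = 4.052 in.
A_s = 0.85 f'_c a b / f_y = 0.85 × 5 × 4.052 × 14.8 / 60 = 4.248 in².

A_s ≈ 4.25 in²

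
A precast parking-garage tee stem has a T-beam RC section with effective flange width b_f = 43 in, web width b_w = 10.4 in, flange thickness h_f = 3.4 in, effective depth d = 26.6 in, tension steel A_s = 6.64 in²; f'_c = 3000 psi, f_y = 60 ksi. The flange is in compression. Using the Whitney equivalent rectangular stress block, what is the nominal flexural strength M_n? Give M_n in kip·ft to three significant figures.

M_n ≈ 822 kip·ft

Tension: T = A_s f_y = 6.64 × 60 = 398.4 kips.
Try a within the flange: a = T/(0.85 f'_c b_f) = 398.4/(0.85 × 3 × 43) = 3.633 in.
a = 3.633 > h_f = 3.4 in: the block extends into the web. Split into flange-overhang and web parts.
C_f = 0.85 f'_c (b_f − b_w) h_f = 0.85 × 3 × (43 − 10.4) × 3.4 = 282.6 kips.
Remaining web compression depth: a_w = (T − C_f)/(0.85 f'_c b_w) = (398.4 − 282.6)/(0.85 × 3 × 10.4) = 4.367 in.
M_n = C_f(d − h_f/2) + (T − C_f)(d − a_w/2) = 282.6 × (26.6 − 1.7) + 115.8 × (26.6 − 2.1835) = 7036.7 + 2827.4 = 9864.1 kip·in.
M_n = 9864.1/12 = 822.01 kip·ft.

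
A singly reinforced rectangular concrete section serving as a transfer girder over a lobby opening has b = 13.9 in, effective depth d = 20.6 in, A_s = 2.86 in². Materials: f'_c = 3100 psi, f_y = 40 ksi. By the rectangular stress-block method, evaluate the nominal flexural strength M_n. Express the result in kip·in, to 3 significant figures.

M_n ≈ 2180 kip·in

T = A_s f_y = 2.86 × 40 = 114.4 kips.
a = T/(0.85 f'_c b) = 114.4/(0.85 × 3.1 × 13.9) = 3.123 in.
M_n = T(d − a/2) = 114.4 × (20.6 − 1.5615) = 2178.0 kip·in.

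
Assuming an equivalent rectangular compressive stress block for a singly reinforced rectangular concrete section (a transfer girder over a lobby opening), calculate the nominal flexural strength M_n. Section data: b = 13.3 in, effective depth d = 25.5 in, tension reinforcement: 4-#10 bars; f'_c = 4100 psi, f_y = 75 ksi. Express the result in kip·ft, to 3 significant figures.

M_n ≈ 679 kip·ft

A_s = 4 × 1.27 = 5.08 in².
T = A_s f_y = 5.08 × 75 = 381 kips.
a = T/(0.85 f'_c b) = 381/(0.85 × 4.1 × 13.3) = 8.220 in.
M_n = T(d − a/2) = 381 × (25.5 − 4.11) = 8149.6 kip·in = 8149.6/12 = 679.13 kip·ft.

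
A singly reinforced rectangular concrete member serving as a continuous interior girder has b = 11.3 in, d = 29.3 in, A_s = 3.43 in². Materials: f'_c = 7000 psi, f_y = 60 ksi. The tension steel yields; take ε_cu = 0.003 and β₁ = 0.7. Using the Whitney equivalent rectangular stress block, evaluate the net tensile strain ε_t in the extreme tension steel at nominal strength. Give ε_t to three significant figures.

a = A_s f_y/(0.85 f'_c b) = 3.061 in.
β₁ = 0.7, so c = a/β₁ = 3.061/0.7 = 4.373 in.
From the linear strain diagram with ε_cu = 0.003: ε_t = 0.003 (d − c)/c = 0.003 × (29.3 − 4.373)/4.373 = 0.0171.
Since ε_t ≥ 0.005, the section is tension-controlled.

ε_t ≈ 0.0171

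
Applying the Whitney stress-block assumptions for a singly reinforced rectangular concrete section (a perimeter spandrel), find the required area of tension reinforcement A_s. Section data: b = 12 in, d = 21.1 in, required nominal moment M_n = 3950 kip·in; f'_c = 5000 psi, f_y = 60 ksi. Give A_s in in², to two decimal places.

From M_n = 0.85 f'_c a b (d − a/2):
a = d − √(d² − 2M_n/(0.85 f'_c b)) = 21.1 − √(21.1² − 2 × 3950/(0.85 × 5 × 12)) = 4.062 in.
A_s = 0.85 f'_c a b / f_y = 0.85 × 5 × 4.062 × 12 / 60 = 3.453 in².

A_s ≈ 3.45 in²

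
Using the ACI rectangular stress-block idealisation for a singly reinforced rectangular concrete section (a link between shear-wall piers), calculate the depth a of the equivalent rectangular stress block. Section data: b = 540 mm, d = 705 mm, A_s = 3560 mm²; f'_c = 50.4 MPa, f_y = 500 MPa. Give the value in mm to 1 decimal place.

T = A_s f_y = 3560 × 500 = 1780000 N = 1780 kN.
Setting C = 0.85 f'_c a b equal to T: a = 1780000/(0.85 × 50.4 × 540) = 76.9 mm.

a ≈ 76.9 mm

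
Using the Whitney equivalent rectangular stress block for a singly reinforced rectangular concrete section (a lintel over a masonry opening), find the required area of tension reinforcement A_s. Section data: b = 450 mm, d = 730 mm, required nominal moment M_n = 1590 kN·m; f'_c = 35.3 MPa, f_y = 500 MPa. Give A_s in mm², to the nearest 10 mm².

With M_n = 0.85 f'_c a b (d − a/2), solve the quadratic for a:
a = d − √(d² − 2M_n/(0.85 f'_c b)) = 730 − √(730² − 2 × 1590×10⁶/(0.85 × 35.3 × 450)) = 184.67 mm.
A_s = 0.85 f'_c a b / f_y = 0.85 × 35.3 × 184.67 × 450 / 500 = 4986.9 mm².

A_s ≈ 4990 mm²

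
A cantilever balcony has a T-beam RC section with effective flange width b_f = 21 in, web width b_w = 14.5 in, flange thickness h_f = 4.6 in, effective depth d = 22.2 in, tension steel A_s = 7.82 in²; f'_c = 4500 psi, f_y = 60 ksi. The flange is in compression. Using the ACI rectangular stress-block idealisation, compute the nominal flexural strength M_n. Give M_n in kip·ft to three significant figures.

M_n ≈ 752 kip·ft

Tension: T = A_s f_y = 7.82 × 60 = 469.2 kips.
Try a within the flange: a = T/(0.85 f'_c b_f) = 469.2/(0.85 × 4.5 × 21) = 5.841 in.
a = 5.841 > h_f = 4.6 in: the block extends into the web. Split into flange-overhang and web parts.
C_f = 0.85 f'_c (b_f − b_w) h_f = 0.85 × 4.5 × (21 − 14.5) × 4.6 = 114.4 kips.
Remaining web compression depth: a_w = (T − C_f)/(0.85 f'_c b_w) = (469.2 − 114.4)/(0.85 × 4.5 × 14.5) = 6.397 in.
M_n = C_f(d − h_f/2) + (T − C_f)(d − a_w/2) = 114.4 × (22.2 − 2.3) + 354.8 × (22.2 − 3.1985) = 2276.6 + 6741.7 = 9018.3 kip·in.
M_n = 9018.3/12 = 751.53 kip·ft.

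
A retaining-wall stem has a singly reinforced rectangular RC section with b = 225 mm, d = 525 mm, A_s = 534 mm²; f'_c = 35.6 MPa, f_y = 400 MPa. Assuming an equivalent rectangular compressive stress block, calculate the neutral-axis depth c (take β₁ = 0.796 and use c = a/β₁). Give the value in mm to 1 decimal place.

T = A_s f_y = 534 × 400 = 213600 N = 213.6 kN.
Setting C = 0.85 f'_c a b equal to T: a = 213600/(0.85 × 35.6 × 225) = 31.373 mm.
With β₁ = 0.796, c = a/β₁ = 31.373/0.796 = 39.4 mm.

c ≈ 39.4 mm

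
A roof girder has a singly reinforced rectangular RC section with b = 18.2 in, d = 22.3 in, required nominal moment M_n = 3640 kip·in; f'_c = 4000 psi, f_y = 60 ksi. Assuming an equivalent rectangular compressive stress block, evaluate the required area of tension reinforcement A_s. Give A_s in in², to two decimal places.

A_s ≈ 2.90 in²

From M_n = 0.85 f'_c a b (d − a/2):
a = d − √(d² − 2M_n/(0.85 f'_c b)) = 22.3 − √(22.3² − 2 × 3640/(0.85 × 4 × 18.2)) = 2.816 in.
A_s = 0.85 f'_c a b / f_y = 0.85 × 4 × 2.816 × 18.2 / 60 = 2.904 in².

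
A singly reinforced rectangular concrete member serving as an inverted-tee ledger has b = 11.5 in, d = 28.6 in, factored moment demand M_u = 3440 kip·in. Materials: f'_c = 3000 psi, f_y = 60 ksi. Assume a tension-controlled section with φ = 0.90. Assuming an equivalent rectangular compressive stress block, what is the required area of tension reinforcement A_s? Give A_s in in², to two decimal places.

A_s ≈ 2.44 in²

M_n = M_u/φ = 3440/0.90 = 3822.22 kip·in.
From M_n = 0.85 f'_c a b (d − a/2):
a = d − √(d² − 2M_n/(0.85 f'_c b)) = 28.6 − √(28.6² − 2 × 3822.22/(0.85 × 3 × 11.5)) = 4.993 in.
A_s = 0.85 f'_c a b / f_y = 0.85 × 3 × 4.993 × 11.5 / 60 = 2.440 in².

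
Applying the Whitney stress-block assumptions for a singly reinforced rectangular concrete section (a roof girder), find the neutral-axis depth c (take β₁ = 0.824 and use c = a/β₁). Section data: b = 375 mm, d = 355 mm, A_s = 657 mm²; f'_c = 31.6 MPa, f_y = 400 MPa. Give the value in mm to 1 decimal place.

c ≈ 31.7 mm

T = A_s f_y = 657 × 400 = 262800 N = 262.8 kN.
Setting C = 0.85 f'_c a b equal to T: a = 262800/(0.85 × 31.6 × 375) = 26.091 mm.
With β₁ = 0.824, c = a/β₁ = 26.091/0.824 = 31.7 mm.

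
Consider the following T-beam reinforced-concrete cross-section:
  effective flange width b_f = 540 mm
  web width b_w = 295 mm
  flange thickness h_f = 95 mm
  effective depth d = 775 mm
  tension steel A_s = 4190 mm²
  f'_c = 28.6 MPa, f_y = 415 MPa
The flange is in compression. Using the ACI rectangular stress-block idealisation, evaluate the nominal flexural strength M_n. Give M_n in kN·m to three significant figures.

M_n ≈ 1220 kN·m

Tension: T = A_s f_y = 4190 × 415 = 1738850 N.
Try a within the flange: a = T/(0.85 f'_c b_f) = 1738850/(0.85 × 28.6 × 540) = 132.46 mm.
a = 132.46 > h_f = 95 mm: the block extends into the web. Split into flange-overhang and web parts.
C_f = 0.85 f'_c (b_f − b_w) h_f = 0.85 × 28.6 × (540 − 295) × 95 = 565815 N.
Remaining web compression depth: a_w = (T − C_f)/(0.85 f'_c b_w) = (1738850 − 565815)/(0.85 × 28.6 × 295) = 163.57 mm.
M_n = C_f(d − h_f/2) + (T − C_f)(d − a_w/2) = 565815 × (775 − 47.5) + 1173035 × (775 − 81.785) = 411.63 + 813.17 = 1224.80 × 10⁶ N·mm.
M_n = 1224.80 kN·m.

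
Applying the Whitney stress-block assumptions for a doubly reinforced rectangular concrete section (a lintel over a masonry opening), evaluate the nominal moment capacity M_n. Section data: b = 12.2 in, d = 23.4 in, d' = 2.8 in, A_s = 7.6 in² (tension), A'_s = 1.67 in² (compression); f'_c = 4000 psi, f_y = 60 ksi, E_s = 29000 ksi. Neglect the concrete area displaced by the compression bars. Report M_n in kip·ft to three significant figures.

M_n ≈ 739 kip·ft

Assume both steels yield.
a = (A_s − A'_s) f_y/(0.85 f'_c b) = (7.6 − 1.67) × 60/(0.85 × 4 × 12.2) = 8.578 in.
c = a/β₁ = 8.578/0.85 = 10.092 in; ε'_s = 0.003(c − d')/c = 0.0022 ≥ ε_y = 0.0021, so the compression steel yields.
M_n = (A_s − A'_s) f_y (d − a/2) + A'_s f_y (d − d') = 355.8 × (23.4 − 4.289) + 100.2 × (23.4 − 2.8) = 6799.7 + 2064.1 = 8863.8 kip·in = 8863.8/12 = 738.65 kip·ft.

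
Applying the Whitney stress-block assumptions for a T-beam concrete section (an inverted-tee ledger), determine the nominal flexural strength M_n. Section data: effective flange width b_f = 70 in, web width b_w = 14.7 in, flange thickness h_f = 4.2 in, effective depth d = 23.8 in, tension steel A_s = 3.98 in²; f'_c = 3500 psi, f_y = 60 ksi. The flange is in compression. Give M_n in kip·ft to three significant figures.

Tension: T = A_s f_y = 3.98 × 60 = 238.8 kips.
Try a within the flange: a = T/(0.85 f'_c b_f) = 238.8/(0.85 × 3.5 × 70) = 1.147 in.
Since a = 1.147 ≤ h_f = 4.2 in, the stress block lies entirely in the flange; analyse as a rectangular beam of width b_f.
M_n = T(d − a/2) = 238.8 × (23.8 − 0.5735) = 5546.5 kip·in.
M_n = 5546.5/12 = 462.21 kip·ft.

M_n ≈ 462 kip·ft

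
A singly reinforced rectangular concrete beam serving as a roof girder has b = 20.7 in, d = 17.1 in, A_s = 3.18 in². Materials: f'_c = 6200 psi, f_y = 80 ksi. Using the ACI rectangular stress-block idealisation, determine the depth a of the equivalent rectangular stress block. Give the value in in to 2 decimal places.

T = A_s f_y = 3.18 × 80 = 254.4 kips.
a = T/(0.85 f'_c b) = 254.4/(0.85 × 6.2 × 20.7) = 2.33 in.

a ≈ 2.33 in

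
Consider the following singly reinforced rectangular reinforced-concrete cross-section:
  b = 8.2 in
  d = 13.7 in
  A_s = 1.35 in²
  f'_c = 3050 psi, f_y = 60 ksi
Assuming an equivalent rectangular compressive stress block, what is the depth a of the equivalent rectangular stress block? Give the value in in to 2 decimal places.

a ≈ 3.81 in

T = A_s f_y = 1.35 × 60 = 81 kips.
a = T/(0.85 f'_c b) = 81/(0.85 × 3.05 × 8.2) = 3.81 in.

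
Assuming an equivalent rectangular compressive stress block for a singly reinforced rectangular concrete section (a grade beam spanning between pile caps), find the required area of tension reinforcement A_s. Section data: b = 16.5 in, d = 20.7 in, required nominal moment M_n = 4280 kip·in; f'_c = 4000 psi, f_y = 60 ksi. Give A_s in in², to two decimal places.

A_s ≈ 3.82 in²

From M_n = 0.85 f'_c a b (d − a/2):
a = d − √(d² − 2M_n/(0.85 f'_c b)) = 20.7 − √(20.7² − 2 × 4280/(0.85 × 4 × 16.5)) = 4.090 in.
A_s = 0.85 f'_c a b / f_y = 0.85 × 4 × 4.090 × 16.5 / 60 = 3.824 in².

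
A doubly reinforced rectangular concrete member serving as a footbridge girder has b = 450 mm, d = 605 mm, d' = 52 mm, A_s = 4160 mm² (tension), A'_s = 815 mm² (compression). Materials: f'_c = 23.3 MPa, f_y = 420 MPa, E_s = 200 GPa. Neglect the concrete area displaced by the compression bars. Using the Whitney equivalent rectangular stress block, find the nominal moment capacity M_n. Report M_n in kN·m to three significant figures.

M_n ≈ 929 kN·m

Assume both tension and compression steel yield.
Net tension couple steel: A_s − A'_s = 3345 mm².
a = (A_s − A'_s) f_y / (0.85 f'_c b) = 1404900/(0.85 × 23.3 × 450) = 157.64 mm.
c = a/β₁ = 157.64/0.85 = 185.46 mm; ε'_s = 0.003(c − d')/c = 0.0022 ≥ f_y/E_s = 0.0021, so compression steel does yield.
M_n = (A_s − A'_s) f_y (d − a/2) + A'_s f_y (d − d') = [1404900 × (605 − 78.82) + 342300 × (605 − 52)] × 10⁻⁶ = 739.23 + 189.29 = 928.52 kN·m.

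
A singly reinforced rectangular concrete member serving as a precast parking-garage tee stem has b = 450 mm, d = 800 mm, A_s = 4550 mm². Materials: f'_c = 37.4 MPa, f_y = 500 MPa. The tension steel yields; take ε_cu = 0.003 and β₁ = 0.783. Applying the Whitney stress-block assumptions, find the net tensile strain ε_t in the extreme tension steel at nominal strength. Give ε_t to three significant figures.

a = A_s f_y/(0.85 f'_c b) = 159.03 mm.
β₁ = 0.783, so c = a/β₁ = 159.03/0.783 = 203.10 mm.
From the linear strain diagram with ε_cu = 0.003: ε_t = 0.003 (d − c)/c = 0.003 × (800 − 203.10)/203.10 = 0.00882.
Since ε_t ≥ 0.005, the section is tension-controlled.

ε_t ≈ 0.00882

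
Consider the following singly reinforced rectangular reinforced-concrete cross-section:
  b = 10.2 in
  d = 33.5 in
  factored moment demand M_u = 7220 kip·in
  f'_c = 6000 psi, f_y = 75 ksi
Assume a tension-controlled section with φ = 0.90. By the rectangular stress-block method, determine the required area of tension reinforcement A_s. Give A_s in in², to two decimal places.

A_s ≈ 3.45 in²

M_n = M_u/φ = 7220/0.90 = 8022.22 kip·in.
From M_n = 0.85 f'_c a b (d − a/2):
a = d − √(d² − 2M_n/(0.85 f'_c b)) = 33.5 − √(33.5² − 2 × 8022.22/(0.85 × 6 × 10.2)) = 4.972 in.
A_s = 0.85 f'_c a b / f_y = 0.85 × 6 × 4.972 × 10.2 / 75 = 3.449 in².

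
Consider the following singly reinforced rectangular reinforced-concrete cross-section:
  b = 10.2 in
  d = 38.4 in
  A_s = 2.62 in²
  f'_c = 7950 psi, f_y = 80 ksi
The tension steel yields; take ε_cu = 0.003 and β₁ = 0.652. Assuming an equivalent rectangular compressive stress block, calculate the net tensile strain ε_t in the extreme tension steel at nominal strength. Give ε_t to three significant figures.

ε_t ≈ 0.0217

a = A_s f_y/(0.85 f'_c b) = 3.041 in.
β₁ = 0.652, so c = a/β₁ = 3.041/0.652 = 4.664 in.
From the linear strain diagram with ε_cu = 0.003: ε_t = 0.003 (d − c)/c = 0.003 × (38.4 − 4.664)/4.664 = 0.0217.
Since ε_t ≥ 0.005, the section is tension-controlled.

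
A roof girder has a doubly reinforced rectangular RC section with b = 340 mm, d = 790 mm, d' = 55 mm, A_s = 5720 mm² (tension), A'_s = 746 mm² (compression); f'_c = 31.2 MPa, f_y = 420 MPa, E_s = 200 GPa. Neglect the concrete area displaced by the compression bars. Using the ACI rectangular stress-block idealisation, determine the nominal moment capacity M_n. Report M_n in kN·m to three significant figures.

M_n ≈ 1640 kN·m

Assume both tension and compression steel yield.
Net tension couple steel: A_s − A'_s = 4974 mm².
a = (A_s − A'_s) f_y / (0.85 f'_c b) = 2089080/(0.85 × 31.2 × 340) = 231.69 mm.
c = a/β₁ = 231.69/0.827 = 280.16 mm; ε'_s = 0.003(c − d')/c = 0.0024 ≥ f_y/E_s = 0.0021, so compression steel does yield.
M_n = (A_s − A'_s) f_y (d − a/2) + A'_s f_y (d − d') = [2089080 × (790 − 115.845) + 313320 × (790 − 55)] × 10⁻⁶ = 1408.36 + 230.29 = 1638.65 kN·m.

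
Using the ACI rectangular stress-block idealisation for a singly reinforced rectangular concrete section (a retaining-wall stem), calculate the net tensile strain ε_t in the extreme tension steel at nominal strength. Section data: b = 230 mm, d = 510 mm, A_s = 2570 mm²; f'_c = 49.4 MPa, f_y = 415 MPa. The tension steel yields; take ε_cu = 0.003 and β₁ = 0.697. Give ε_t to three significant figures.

a = A_s f_y/(0.85 f'_c b) = 110.44 mm.
β₁ = 0.697, so c = a/β₁ = 110.44/0.697 = 158.45 mm.
From the linear strain diagram with ε_cu = 0.003: ε_t = 0.003 (d − c)/c = 0.003 × (510 − 158.45)/158.45 = 0.00666.
Since ε_t ≥ 0.005, the section is tension-controlled.

ε_t ≈ 0.00666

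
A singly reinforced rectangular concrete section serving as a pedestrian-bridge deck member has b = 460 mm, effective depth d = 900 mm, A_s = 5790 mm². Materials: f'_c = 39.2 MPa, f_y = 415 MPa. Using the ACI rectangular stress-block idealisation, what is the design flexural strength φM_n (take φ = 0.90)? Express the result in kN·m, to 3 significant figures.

T = A_s f_y = 5790 × 415 = 2402850 N = 2402.85 kN.
From C = T: a = T/(0.85 f'_c b) = 2402850/(0.85 × 39.2 × 460) = 156.77 mm.
M_n = T(d − a/2) = 2402.85 kN × (900 − 78.385) mm = 1974.22 kN·m.
φM_n = 0.90 × 1974.22 = 1776.80 kN·m.

φM_n ≈ 1780 kN·m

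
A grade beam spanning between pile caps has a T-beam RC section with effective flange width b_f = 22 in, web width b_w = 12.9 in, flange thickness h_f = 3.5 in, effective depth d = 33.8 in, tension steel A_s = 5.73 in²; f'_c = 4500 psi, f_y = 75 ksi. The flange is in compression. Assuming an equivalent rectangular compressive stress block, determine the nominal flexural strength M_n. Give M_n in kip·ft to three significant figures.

M_n ≈ 1110 kip·ft

Tension: T = A_s f_y = 5.73 × 75 = 429.75 kips.
Try a within the flange: a = T/(0.85 f'_c b_f) = 429.75/(0.85 × 4.5 × 22) = 5.107 in.
a = 5.107 > h_f = 3.5 in: the block extends into the web. Split into flange-overhang and web parts.
C_f = 0.85 f'_c (b_f − b_w) h_f = 0.85 × 4.5 × (22 − 12.9) × 3.5 = 121.8 kips.
Remaining web compression depth: a_w = (T − C_f)/(0.85 f'_c b_w) = (429.75 − 121.8)/(0.85 × 4.5 × 12.9) = 6.241 in.
M_n = C_f(d − h_f/2) + (T − C_f)(d − a_w/2) = 121.8 × (33.8 − 1.75) + 307.95 × (33.8 − 3.1205) = 3903.7 + 9447.8 = 13351.5 kip·in.
M_n = 13351.5/12 = 1112.63 kip·ft.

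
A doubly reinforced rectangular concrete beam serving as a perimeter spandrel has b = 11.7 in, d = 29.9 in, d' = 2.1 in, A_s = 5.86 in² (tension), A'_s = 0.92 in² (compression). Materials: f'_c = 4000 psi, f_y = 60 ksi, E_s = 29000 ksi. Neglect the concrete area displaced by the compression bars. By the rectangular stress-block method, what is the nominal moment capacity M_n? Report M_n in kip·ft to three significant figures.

M_n ≈ 774 kip·ft

Assume both steels yield.
a = (A_s − A'_s) f_y/(0.85 f'_c b) = (5.86 − 0.92) × 60/(0.85 × 4 × 11.7) = 7.451 in.
c = a/β₁ = 7.451/0.85 = 8.766 in; ε'_s = 0.003(c − d')/c = 0.0023 ≥ ε_y = 0.0021, so the compression steel yields.
M_n = (A_s − A'_s) f_y (d − a/2) + A'_s f_y (d − d') = 296.4 × (29.9 − 3.7255) + 55.2 × (29.9 − 2.1) = 7758.1 + 1534.6 = 9292.7 kip·in = 9292.7/12 = 774.39 kip·ft.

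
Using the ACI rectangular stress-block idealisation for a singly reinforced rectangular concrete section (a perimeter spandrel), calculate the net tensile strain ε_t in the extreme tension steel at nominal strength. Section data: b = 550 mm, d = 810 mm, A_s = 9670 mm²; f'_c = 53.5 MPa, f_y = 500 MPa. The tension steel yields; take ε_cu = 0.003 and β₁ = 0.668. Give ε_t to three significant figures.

a = A_s f_y/(0.85 f'_c b) = 193.31 mm.
β₁ = 0.668, so c = a/β₁ = 193.31/0.668 = 289.39 mm.
From the linear strain diagram with ε_cu = 0.003: ε_t = 0.003 (d − c)/c = 0.003 × (810 − 289.39)/289.39 = 0.00540.
Since ε_t ≥ 0.005, the section is tension-controlled.

ε_t ≈ 0.00540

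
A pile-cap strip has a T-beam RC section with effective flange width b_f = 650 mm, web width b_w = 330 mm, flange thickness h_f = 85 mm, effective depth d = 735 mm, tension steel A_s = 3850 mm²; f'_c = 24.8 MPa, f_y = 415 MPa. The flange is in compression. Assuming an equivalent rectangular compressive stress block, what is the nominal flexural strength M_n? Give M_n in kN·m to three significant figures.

M_n ≈ 1070 kN·m

Tension: T = A_s f_y = 3850 × 415 = 1597750 N.
Try a within the flange: a = T/(0.85 f'_c b_f) = 1597750/(0.85 × 24.8 × 650) = 116.61 mm.
a = 116.61 > h_f = 85 mm: the block extends into the web. Split into flange-overhang and web parts.
C_f = 0.85 f'_c (b_f − b_w) h_f = 0.85 × 24.8 × (650 − 330) × 85 = 573376 N.
Remaining web compression depth: a_w = (T − C_f)/(0.85 f'_c b_w) = (1597750 − 573376)/(0.85 × 24.8 × 330) = 147.26 mm.
M_n = C_f(d − h_f/2) + (T − C_f)(d − a_w/2) = 573376 × (735 − 42.5) + 1024374 × (735 − 73.63) = 397.06 + 677.49 = 1074.55 × 10⁶ N·mm.
M_n = 1074.55 kN·m.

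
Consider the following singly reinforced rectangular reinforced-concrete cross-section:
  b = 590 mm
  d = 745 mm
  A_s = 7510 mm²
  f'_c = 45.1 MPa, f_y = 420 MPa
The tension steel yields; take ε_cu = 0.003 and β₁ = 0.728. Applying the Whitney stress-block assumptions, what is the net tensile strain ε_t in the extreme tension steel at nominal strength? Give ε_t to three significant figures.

a = A_s f_y/(0.85 f'_c b) = 139.46 mm.
β₁ = 0.728, so c = a/β₁ = 139.46/0.728 = 191.57 mm.
From the linear strain diagram with ε_cu = 0.003: ε_t = 0.003 (d − c)/c = 0.003 × (745 − 191.57)/191.57 = 0.00867.
Since ε_t ≥ 0.005, the section is tension-controlled.

ε_t ≈ 0.00867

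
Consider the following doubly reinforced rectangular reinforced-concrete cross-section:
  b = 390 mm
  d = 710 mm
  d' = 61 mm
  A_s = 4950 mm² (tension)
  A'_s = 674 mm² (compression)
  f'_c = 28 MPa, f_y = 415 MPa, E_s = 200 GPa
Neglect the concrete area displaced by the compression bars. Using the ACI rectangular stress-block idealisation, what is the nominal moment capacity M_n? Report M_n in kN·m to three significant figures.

M_n ≈ 1270 kN·m

Assume both tension and compression steel yield.
Net tension couple steel: A_s − A'_s = 4276 mm².
a = (A_s − A'_s) f_y / (0.85 f'_c b) = 1774540/(0.85 × 28 × 390) = 191.18 mm.
c = a/β₁ = 191.18/0.85 = 224.92 mm; ε'_s = 0.003(c − d')/c = 0.0022 ≥ f_y/E_s = 0.0021, so compression steel does yield.
M_n = (A_s − A'_s) f_y (d − a/2) + A'_s f_y (d − d') = [1774540 × (710 − 95.59) + 279710 × (710 − 61)] × 10⁻⁶ = 1090.30 + 181.53 = 1271.83 kN·m.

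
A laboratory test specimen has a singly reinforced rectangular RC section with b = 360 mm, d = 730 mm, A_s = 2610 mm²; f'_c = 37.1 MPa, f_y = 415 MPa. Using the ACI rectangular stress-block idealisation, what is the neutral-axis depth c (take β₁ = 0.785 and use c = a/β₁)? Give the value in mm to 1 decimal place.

T = A_s f_y = 2610 × 415 = 1083150 N = 1083.15 kN.
Setting C = 0.85 f'_c a b equal to T: a = 1083150/(0.85 × 37.1 × 360) = 95.410 mm.
With β₁ = 0.785, c = a/β₁ = 95.410/0.785 = 121.5 mm.

c ≈ 121.5 mm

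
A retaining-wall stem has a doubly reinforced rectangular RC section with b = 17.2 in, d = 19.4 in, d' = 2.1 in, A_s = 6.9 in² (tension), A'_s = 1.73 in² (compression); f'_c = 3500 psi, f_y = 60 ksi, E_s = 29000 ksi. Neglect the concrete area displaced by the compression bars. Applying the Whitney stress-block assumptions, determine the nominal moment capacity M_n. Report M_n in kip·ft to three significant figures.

Assume both steels yield.
a = (A_s − A'_s) f_y/(0.85 f'_c b) = (6.9 − 1.73) × 60/(0.85 × 3.5 × 17.2) = 6.062 in.
c = a/β₁ = 6.062/0.85 = 7.132 in; ε'_s = 0.003(c − d')/c = 0.0021 ≥ ε_y = 0.0021, so the compression steel yields.
M_n = (A_s − A'_s) f_y (d − a/2) + A'_s f_y (d − d') = 310.2 × (19.4 − 3.031) + 103.8 × (19.4 − 2.1) = 5077.7 + 1795.7 = 6873.4 kip·in = 6873.4/12 = 572.78 kip·ft.

M_n ≈ 573 kip·ft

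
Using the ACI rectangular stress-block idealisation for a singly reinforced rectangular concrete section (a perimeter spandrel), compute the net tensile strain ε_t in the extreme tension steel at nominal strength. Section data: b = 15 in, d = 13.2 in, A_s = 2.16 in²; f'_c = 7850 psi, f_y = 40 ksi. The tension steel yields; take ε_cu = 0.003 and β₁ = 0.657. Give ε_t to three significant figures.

a = A_s f_y/(0.85 f'_c b) = 0.863 in.
β₁ = 0.657, so c = a/β₁ = 0.863/0.657 = 1.314 in.
From the linear strain diagram with ε_cu = 0.003: ε_t = 0.003 (d − c)/c = 0.003 × (13.2 − 1.314)/1.314 = 0.0271.
Since ε_t ≥ 0.005, the section is tension-controlled.

ε_t ≈ 0.0271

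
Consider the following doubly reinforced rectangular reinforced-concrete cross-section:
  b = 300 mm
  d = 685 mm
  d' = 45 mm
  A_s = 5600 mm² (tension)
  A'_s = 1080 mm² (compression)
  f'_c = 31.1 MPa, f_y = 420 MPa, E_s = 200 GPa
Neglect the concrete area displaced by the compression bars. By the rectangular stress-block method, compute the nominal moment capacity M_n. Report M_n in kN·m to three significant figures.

Assume both tension and compression steel yield.
Net tension couple steel: A_s − A'_s = 4520 mm².
a = (A_s − A'_s) f_y / (0.85 f'_c b) = 1898400/(0.85 × 31.1 × 300) = 239.38 mm.
c = a/β₁ = 239.38/0.828 = 289.11 mm; ε'_s = 0.003(c − d')/c = 0.0025 ≥ f_y/E_s = 0.0021, so compression steel does yield.
M_n = (A_s − A'_s) f_y (d − a/2) + A'_s f_y (d − d') = [1898400 × (685 − 119.69) + 453600 × (685 − 45)] × 10⁻⁶ = 1073.18 + 290.30 = 1363.48 kN·m.

M_n ≈ 1360 kN·m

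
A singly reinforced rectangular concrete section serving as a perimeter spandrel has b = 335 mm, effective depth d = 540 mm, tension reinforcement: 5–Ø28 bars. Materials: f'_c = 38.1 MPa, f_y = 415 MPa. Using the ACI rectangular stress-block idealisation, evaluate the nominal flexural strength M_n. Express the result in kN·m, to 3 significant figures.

A_s = 5 × 616 = 3080 mm².
T = A_s f_y = 3080 × 415 = 1278200 N = 1278.2 kN.
From C = T: a = T/(0.85 f'_c b) = 1278200/(0.85 × 38.1 × 335) = 117.82 mm.
M_n = T(d − a/2) = 1278.2 kN × (540 − 58.91) mm = 614.93 kN·m.

M_n ≈ 615 kN·m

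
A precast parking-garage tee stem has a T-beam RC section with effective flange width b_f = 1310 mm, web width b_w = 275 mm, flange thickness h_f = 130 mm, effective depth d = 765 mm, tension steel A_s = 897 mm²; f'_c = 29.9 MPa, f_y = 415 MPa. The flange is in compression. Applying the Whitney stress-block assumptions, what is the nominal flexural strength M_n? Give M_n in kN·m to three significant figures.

Tension: T = A_s f_y = 897 × 415 = 372255 N.
Try a within the flange: a = T/(0.85 f'_c b_f) = 372255/(0.85 × 29.9 × 1310) = 11.18 mm.
Since a = 11.18 ≤ h_f = 130 mm, the stress block lies entirely in the flange; analyse as a rectangular beam of width b_f.
M_n = T(d − a/2) = 372255 × (765 − 5.59) = 282.69 × 10⁶ N·mm.
M_n = 282.69 kN·m.

M_n ≈ 283 kN·m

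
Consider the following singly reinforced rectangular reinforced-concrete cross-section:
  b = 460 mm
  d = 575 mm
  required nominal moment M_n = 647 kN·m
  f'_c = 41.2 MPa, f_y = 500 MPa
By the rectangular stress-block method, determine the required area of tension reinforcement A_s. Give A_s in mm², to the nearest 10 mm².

With M_n = 0.85 f'_c a b (d − a/2), solve the quadratic for a:
a = d − √(d² − 2M_n/(0.85 f'_c b)) = 575 − √(575² − 2 × 647×10⁶/(0.85 × 41.2 × 460)) = 74.70 mm.
A_s = 0.85 f'_c a b / f_y = 0.85 × 41.2 × 74.70 × 460 / 500 = 2406.7 mm².

A_s ≈ 2410 mm²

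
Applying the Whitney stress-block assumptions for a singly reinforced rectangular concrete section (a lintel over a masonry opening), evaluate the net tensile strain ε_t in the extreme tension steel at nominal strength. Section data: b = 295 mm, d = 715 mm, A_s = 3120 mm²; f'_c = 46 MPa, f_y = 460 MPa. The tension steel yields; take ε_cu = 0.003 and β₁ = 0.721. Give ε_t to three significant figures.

a = A_s f_y/(0.85 f'_c b) = 124.43 mm.
β₁ = 0.721, so c = a/β₁ = 124.43/0.721 = 172.58 mm.
From the linear strain diagram with ε_cu = 0.003: ε_t = 0.003 (d − c)/c = 0.003 × (715 − 172.58)/172.58 = 0.00943.
Since ε_t ≥ 0.005, the section is tension-controlled.

ε_t ≈ 0.00943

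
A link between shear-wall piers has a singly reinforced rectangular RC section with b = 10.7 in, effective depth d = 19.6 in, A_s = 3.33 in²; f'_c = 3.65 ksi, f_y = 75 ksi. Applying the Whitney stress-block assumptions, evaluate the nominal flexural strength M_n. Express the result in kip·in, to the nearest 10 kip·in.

T = A_s f_y = 3.33 × 75 = 249.75 kips.
a = T/(0.85 f'_c b) = 249.75/(0.85 × 3.65 × 10.7) = 7.523 in.
M_n = T(d − a/2) = 249.75 × (19.6 − 3.7615) = 3955.7 kip·in.

M_n ≈ 3960 kip·in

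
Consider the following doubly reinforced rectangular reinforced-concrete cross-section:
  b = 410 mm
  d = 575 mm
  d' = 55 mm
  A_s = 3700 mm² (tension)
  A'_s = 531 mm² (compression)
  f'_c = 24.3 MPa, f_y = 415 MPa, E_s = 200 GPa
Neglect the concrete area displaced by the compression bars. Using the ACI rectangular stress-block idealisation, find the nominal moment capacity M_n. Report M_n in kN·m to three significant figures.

Assume both tension and compression steel yield.
Net tension couple steel: A_s − A'_s = 3169 mm².
a = (A_s − A'_s) f_y / (0.85 f'_c b) = 1315135/(0.85 × 24.3 × 410) = 155.30 mm.
c = a/β₁ = 155.30/0.85 = 182.71 mm; ε'_s = 0.003(c − d')/c = 0.0021 ≥ f_y/E_s = 0.0021, so compression steel does yield.
M_n = (A_s − A'_s) f_y (d − a/2) + A'_s f_y (d − d') = [1315135 × (575 − 77.65) + 220365 × (575 − 55)] × 10⁻⁶ = 654.08 + 114.59 = 768.67 kN·m.

M_n ≈ 769 kN·m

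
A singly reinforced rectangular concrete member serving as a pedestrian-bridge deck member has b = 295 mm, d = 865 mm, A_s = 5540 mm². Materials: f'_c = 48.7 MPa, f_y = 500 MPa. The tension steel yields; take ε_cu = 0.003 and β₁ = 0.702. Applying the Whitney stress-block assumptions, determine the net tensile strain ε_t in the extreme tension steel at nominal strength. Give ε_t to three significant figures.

ε_t ≈ 0.00503

a = A_s f_y/(0.85 f'_c b) = 226.83 mm.
β₁ = 0.702, so c = a/β₁ = 226.83/0.702 = 323.12 mm.
From the linear strain diagram with ε_cu = 0.003: ε_t = 0.003 (d − c)/c = 0.003 × (865 − 323.12)/323.12 = 0.00503.
Since ε_t ≥ 0.005, the section is tension-controlled.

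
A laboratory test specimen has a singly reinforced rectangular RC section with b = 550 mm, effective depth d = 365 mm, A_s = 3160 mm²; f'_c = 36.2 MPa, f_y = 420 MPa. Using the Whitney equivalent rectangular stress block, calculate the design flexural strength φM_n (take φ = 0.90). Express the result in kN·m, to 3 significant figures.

T = A_s f_y = 3160 × 420 = 1327200 N = 1327.2 kN.
From C = T: a = T/(0.85 f'_c b) = 1327200/(0.85 × 36.2 × 550) = 78.42 mm.
M_n = T(d − a/2) = 1327.2 kN × (365 − 39.21) mm = 432.39 kN·m.
φM_n = 0.90 × 432.39 = 389.15 kN·m.

φM_n ≈ 389 kN·m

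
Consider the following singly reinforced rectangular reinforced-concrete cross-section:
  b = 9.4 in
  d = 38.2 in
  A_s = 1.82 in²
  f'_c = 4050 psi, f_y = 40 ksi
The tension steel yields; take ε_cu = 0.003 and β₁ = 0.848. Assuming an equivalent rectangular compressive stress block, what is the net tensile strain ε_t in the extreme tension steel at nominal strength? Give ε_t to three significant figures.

a = A_s f_y/(0.85 f'_c b) = 2.250 in.
β₁ = 0.848, so c = a/β₁ = 2.250/0.848 = 2.653 in.
From the linear strain diagram with ε_cu = 0.003: ε_t = 0.003 (d − c)/c = 0.003 × (38.2 − 2.653)/2.653 = 0.0402.
Since ε_t ≥ 0.005, the section is tension-controlled.

ε_t ≈ 0.0402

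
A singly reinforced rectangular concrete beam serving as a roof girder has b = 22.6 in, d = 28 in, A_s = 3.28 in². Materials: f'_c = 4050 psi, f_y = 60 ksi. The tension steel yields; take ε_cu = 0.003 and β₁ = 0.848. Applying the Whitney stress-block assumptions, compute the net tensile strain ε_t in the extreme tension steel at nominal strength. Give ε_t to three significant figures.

ε_t ≈ 0.0252

a = A_s f_y/(0.85 f'_c b) = 2.530 in.
β₁ = 0.848, so c = a/β₁ = 2.530/0.848 = 2.983 in.
From the linear strain diagram with ε_cu = 0.003: ε_t = 0.003 (d − c)/c = 0.003 × (28 − 2.983)/2.983 = 0.0252.
Since ε_t ≥ 0.005, the section is tension-controlled.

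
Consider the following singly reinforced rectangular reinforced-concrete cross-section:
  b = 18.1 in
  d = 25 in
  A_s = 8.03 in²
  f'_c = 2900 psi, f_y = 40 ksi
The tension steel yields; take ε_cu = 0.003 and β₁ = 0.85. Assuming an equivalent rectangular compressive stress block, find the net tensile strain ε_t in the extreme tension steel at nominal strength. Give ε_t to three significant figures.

a = A_s f_y/(0.85 f'_c b) = 7.199 in.
β₁ = 0.85, so c = a/β₁ = 7.199/0.85 = 8.469 in.
From the linear strain diagram with ε_cu = 0.003: ε_t = 0.003 (d − c)/c = 0.003 × (25 − 8.469)/8.469 = 0.00586.
Since ε_t ≥ 0.005, the section is tension-controlled.

ε_t ≈ 0.00586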